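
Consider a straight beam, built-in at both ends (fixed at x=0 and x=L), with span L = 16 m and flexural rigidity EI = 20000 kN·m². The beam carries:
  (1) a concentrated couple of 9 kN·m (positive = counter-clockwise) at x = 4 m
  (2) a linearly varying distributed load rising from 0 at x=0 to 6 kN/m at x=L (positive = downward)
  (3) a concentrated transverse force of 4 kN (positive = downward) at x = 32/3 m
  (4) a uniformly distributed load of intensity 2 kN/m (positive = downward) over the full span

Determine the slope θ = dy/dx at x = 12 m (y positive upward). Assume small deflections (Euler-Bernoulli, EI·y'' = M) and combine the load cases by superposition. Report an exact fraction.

θ(12) = 122713/14400000 rad

Load 1 — applied couple M₀=9 kN·m at a=4 m (b=L-a=12):
  θ_1 = (R_Ax²/2 - M_Ax - M₀(x-a))/EI  [x>a] with R_A=81/128, M_A=-27/16 = ((81/128)·12²/2 - (-27/16)·12 - 9·(12-4))/20000 = -99/320000 rad
Load 2 — triangular load w₀=6 kN/m (0→w₀ over full span):
  θ_2 = -w₀(2x(L-x)(L-2x)(x+2L)+x²(L-x)²)/(120LEI) = -6·(2·12·(16-12)·(16-2·12)·(12+2·16)+12²·(16-12)²)/(120·16·20000) = 123/25000 rad
Load 3 — point force P=4 kN at a=32/3 m (b=L-a=16/3):
  θ_3 = Pa²(L-x)(2bL-(3b+a)(L-x))/(2L³EI)  [x>a] = 4·(32/3)²·(16-12)·(2·(16/3)·16-(3·(16/3)+(32/3))·(16-12))/(2·16³·20000) = 4/5625 rad
Load 4 — uniform load w=2 kN/m over full span:
  θ_4 = -wx(L-x)(L-2x)/(12EI) = -2·12·(16-12)·(16-2·12)/(12·20000) = 2/625 rad
Superposition: θ = Σ θ_i = 122713/14400000 rad ≈ 0.008522 rad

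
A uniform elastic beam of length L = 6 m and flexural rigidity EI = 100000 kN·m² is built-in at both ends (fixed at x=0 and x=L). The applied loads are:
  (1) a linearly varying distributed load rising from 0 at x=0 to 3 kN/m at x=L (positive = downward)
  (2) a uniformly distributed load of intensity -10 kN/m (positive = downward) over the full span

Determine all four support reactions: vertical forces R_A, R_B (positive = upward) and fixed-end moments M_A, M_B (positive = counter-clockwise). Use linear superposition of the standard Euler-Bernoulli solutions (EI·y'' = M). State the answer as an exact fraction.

Load 1 — triangular load w₀=3 kN/m (0→w₀ over full span):
  R_A = 3w₀L/20 = 3·3·6/20 = 27/10 kN
  M_A = w₀L²/30 = 3·6²/30 = 18/5 kN·m
  R_B = 7w₀L/20 = 7·3·6/20 = 63/10 kN
  M_B = -w₀L²/20 = -3·6²/20 = -27/5 kN·m
Load 2 — uniform load w=-10 kN/m over full span:
  R_A = wL/2 = (-10)·6/2 = -30 kN
  M_A = wL²/12 = (-10)·6²/12 = -30 kN·m
  R_B = wL/2 = (-10)·6/2 = -30 kN
  M_B = -wL²/12 = -(-10)·6²/12 = 30 kN·m
Superposition: R_A = -273/10 kN, M_A = -132/5 kN·m, R_B = -237/10 kN, M_B = 123/5 kN·m

R_A = -273/10 kN, M_A = -132/5 kN·m, R_B = -237/10 kN, M_B = 123/5 kN·m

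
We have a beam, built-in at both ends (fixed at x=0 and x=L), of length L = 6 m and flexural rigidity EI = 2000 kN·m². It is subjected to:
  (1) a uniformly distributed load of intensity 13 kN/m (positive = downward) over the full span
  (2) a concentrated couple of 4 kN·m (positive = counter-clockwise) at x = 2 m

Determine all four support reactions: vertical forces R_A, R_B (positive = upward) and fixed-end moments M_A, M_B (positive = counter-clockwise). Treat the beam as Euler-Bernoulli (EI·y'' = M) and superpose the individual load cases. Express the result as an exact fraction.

Load 1 — uniform load w=13 kN/m over full span:
  R_A = wL/2 = 13·6/2 = 39 kN
  M_A = wL²/12 = 13·6²/12 = 39 kN·m
  R_B = wL/2 = 13·6/2 = 39 kN
  M_B = -wL²/12 = -13·6²/12 = -39 kN·m
Load 2 — applied couple M₀=4 kN·m at a=2 m (b=L-a=4):
  R_A = 6M₀ab/L³ = 6·4·2·4/6³ = 8/9 kN
  M_A = M₀b(2a-b)/L² = 4·4·(2·2-4)/6² = 0 kN·m
  R_B = -6M₀ab/L³ = -6·4·2·4/6³ = -8/9 kN
  M_B = M₀a(2b-a)/L² = 4·2·(2·4-2)/6² = 4/3 kN·m
Superposition: R_A = 359/9 kN, M_A = 39 kN·m, R_B = 343/9 kN, M_B = -113/3 kN·m

R_A = 359/9 kN, M_A = 39 kN·m, R_B = 343/9 kN, M_B = -113/3 kN·m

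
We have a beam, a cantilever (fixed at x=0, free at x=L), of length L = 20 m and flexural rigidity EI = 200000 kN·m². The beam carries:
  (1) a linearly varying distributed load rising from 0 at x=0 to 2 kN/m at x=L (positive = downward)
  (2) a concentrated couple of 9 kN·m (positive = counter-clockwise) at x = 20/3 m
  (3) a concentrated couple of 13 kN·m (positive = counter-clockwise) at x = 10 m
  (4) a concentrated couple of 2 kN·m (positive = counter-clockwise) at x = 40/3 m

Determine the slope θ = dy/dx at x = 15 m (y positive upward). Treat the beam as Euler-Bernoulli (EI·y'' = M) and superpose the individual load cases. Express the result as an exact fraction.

Load 1 — triangular load w₀=2 kN/m (0→w₀ over full span):
  θ_1 = (w₀Lx²/4-w₀L²x/3-w₀x⁴/(24L))/EI = (2·20·15²/4-2·20²·15/3-2·15⁴/(24·20))/200000 = -251/25600 rad
Load 2 — applied couple M₀=9 kN·m at a=20/3 m (b=L-a=40/3):
  θ_2 = M₀a/EI  [x>a] = 9·(20/3)/200000 = 3/10000 rad
Load 3 — applied couple M₀=13 kN·m at a=10 m (b=L-a=10):
  θ_3 = M₀a/EI  [x>a] = 13·10/200000 = 13/20000 rad
Load 4 — applied couple M₀=2 kN·m at a=40/3 m (b=L-a=20/3):
  θ_4 = M₀a/EI  [x>a] = 2·(40/3)/200000 = 1/7500 rad
Superposition: θ = Σ θ_i = -3349/384000 rad ≈ -0.008721 rad

θ(15) = -3349/384000 rad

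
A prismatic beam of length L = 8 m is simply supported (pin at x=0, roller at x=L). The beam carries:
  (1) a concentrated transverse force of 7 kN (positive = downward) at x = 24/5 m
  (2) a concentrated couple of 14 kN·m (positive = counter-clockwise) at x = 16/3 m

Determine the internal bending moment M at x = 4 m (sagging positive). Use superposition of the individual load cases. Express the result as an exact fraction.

Load 1 — point force P=7 kN at a=24/5 m (b=L-a=16/5):
  M_1 = Pbx/L  [x≤a] = 7·(16/5)·4/8 = 56/5 kN·m
Load 2 — applied couple M₀=14 kN·m at a=16/3 m (b=L-a=8/3):
  M_2 = M₀x/L  [x≤a] = 14·4/8 = 7 kN·m
Superposition: M = Σ M_i = 91/5 kN·m ≈ 18.200000 kN·m

M(4) = 91/5 kN·m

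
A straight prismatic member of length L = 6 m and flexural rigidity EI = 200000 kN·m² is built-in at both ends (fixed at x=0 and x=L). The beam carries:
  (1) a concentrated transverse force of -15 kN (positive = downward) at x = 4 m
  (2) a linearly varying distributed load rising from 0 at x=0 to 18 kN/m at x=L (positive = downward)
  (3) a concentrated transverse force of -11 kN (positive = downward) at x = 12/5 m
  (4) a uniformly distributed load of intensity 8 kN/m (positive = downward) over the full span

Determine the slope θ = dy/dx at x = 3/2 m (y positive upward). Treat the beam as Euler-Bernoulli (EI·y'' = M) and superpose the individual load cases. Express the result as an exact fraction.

θ(3/2) = -263133/3200000000 rad

Load 1 — point force P=-15 kN at a=4 m (b=L-a=2):
  θ_1 = -Pb²x(2aL-(3a+b)x)/(2L³EI)  [x≤a] = -(-15)·2²·(3/2)·(2·4·6-(3·4+2)·(3/2))/(2·6³·200000) = 9/320000 rad
Load 2 — triangular load w₀=18 kN/m (0→w₀ over full span):
  θ_2 = -w₀(2x(L-x)(L-2x)(x+2L)+x²(L-x)²)/(120LEI) = -18·(2·(3/2)·(6-(3/2))·(6-2·(3/2))·((3/2)+2·6)+(3/2)²·(6-(3/2))²)/(120·6·200000) = -9477/128000000 rad
Load 3 — point force P=-11 kN at a=12/5 m (b=L-a=18/5):
  θ_3 = -Pb²x(2aL-(3a+b)x)/(2L³EI)  [x≤a] = -(-11)·(18/5)²·(3/2)·(2·(12/5)·6-(3·(12/5)+(18/5))·(3/2))/(2·6³·200000) = 6237/200000000 rad
Load 4 — uniform load w=8 kN/m over full span:
  θ_4 = -wx(L-x)(L-2x)/(12EI) = -8·(3/2)·(6-(3/2))·(6-2·(3/2))/(12·200000) = -27/400000 rad
Superposition: θ = Σ θ_i = -263133/3200000000 rad ≈ -0.000082 rad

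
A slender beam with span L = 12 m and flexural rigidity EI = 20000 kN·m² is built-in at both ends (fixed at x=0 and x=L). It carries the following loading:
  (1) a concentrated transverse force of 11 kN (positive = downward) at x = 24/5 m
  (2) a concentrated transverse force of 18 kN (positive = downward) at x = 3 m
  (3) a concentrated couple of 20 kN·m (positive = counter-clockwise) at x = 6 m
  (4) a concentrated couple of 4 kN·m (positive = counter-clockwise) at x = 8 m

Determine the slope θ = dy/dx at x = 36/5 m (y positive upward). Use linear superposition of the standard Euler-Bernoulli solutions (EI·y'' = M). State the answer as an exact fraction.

θ(36/5) = 122313/62500000 rad

Load 1 — point force P=11 kN at a=24/5 m (b=L-a=36/5):
  θ_1 = Pa²(L-x)(2bL-(3b+a)(L-x))/(2L³EI)  [x>a] = 11·(24/5)²·(12-(36/5))·(2·(36/5)·12-(3·(36/5)+(24/5))·(12-(36/5)))/(2·12³·20000) = 1584/1953125 rad
Load 2 — point force P=18 kN at a=3 m (b=L-a=9):
  θ_2 = Pa²(L-x)(2bL-(3b+a)(L-x))/(2L³EI)  [x>a] = 18·3²·(12-(36/5))·(2·9·12-(3·9+3)·(12-(36/5)))/(2·12³·20000) = 81/100000 rad
Load 3 — applied couple M₀=20 kN·m at a=6 m (b=L-a=6):
  θ_3 = (R_Ax²/2 - M_Ax - M₀(x-a))/EI  [x>a] with R_A=5/2, M_A=5 = ((5/2)·(36/5)²/2 - 5·(36/5) - 20·((36/5)-6))/20000 = 3/12500 rad
Load 4 — applied couple M₀=4 kN·m at a=8 m (b=L-a=4):
  θ_4 = (R_Ax²/2 - M_Ax)/EI  [x≤a] with R_A=4/9, M_A=4/3 = ((4/9)·(36/5)²/2 - (4/3)·(36/5))/20000 = 3/31250 rad
Superposition: θ = Σ θ_i = 122313/62500000 rad ≈ 0.001957 rad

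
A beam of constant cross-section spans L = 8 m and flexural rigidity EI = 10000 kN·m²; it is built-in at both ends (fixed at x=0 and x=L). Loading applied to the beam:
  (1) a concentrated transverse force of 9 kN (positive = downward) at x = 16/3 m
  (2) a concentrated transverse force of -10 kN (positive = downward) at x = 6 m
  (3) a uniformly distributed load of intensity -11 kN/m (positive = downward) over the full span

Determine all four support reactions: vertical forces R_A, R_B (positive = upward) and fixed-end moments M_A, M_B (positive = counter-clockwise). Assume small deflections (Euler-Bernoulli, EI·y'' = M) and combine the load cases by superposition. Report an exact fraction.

R_A = -2075/48 kN, M_A = -685/12 kN·m, R_B = -2197/48 kN, M_B = 237/4 kN·m

Load 1 — point force P=9 kN at a=16/3 m (b=L-a=8/3):
  R_A = Pb²(3a+b)/L³ = 9·(8/3)²·(3·(16/3)+(8/3))/8³ = 7/3 kN
  M_A = Pab²/L² = 9·(16/3)·(8/3)²/8² = 16/3 kN·m
  R_B = Pa²(a+3b)/L³ = 9·(16/3)²·((16/3)+3·(8/3))/8³ = 20/3 kN
  M_B = -Pa²b/L² = -9·(16/3)²·(8/3)/8² = -32/3 kN·m
Load 2 — point force P=-10 kN at a=6 m (b=L-a=2):
  R_A = Pb²(3a+b)/L³ = (-10)·2²·(3·6+2)/8³ = -25/16 kN
  M_A = Pab²/L² = (-10)·6·2²/8² = -15/4 kN·m
  R_B = Pa²(a+3b)/L³ = (-10)·6²·(6+3·2)/8³ = -135/16 kN
  M_B = -Pa²b/L² = -(-10)·6²·2/8² = 45/4 kN·m
Load 3 — uniform load w=-11 kN/m over full span:
  R_A = wL/2 = (-11)·8/2 = -44 kN
  M_A = wL²/12 = (-11)·8²/12 = -176/3 kN·m
  R_B = wL/2 = (-11)·8/2 = -44 kN
  M_B = -wL²/12 = -(-11)·8²/12 = 176/3 kN·m
Superposition: R_A = -2075/48 kN, M_A = -685/12 kN·m, R_B = -2197/48 kN, M_B = 237/4 kN·m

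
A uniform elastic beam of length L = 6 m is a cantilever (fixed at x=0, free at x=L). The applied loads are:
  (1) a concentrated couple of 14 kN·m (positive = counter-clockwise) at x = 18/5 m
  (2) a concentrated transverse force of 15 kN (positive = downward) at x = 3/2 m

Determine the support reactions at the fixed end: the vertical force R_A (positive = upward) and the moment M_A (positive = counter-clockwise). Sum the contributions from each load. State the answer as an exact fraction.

Load 1 — applied couple M₀=14 kN·m at a=18/5 m (b=L-a=12/5):
  R_A = 0 kN
  M_A = -M₀ = -14 kN·m
Load 2 — point force P=15 kN at a=3/2 m (b=L-a=9/2):
  R_A = P = 15 kN
  M_A = Pa = 15·(3/2) = 45/2 kN·m
Superposition: R_A = 15 kN, M_A = 17/2 kN·m

R_A = 15 kN, M_A = 17/2 kN·m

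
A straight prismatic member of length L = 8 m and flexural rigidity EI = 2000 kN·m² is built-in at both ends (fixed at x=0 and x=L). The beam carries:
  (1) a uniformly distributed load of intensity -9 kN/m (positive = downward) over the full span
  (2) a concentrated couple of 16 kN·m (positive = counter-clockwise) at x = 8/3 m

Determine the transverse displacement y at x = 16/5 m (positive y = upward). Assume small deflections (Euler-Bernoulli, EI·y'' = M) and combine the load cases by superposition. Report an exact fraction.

y(16/5) = 3936/78125 m

Load 1 — uniform load w=-9 kN/m over full span:
  y_1 = -wx²(L-x)²/(24EI) = -(-9)·(16/5)²·(8-(16/5))²/(24·2000) = 3456/78125 m
Load 2 — applied couple M₀=16 kN·m at a=8/3 m (b=L-a=16/3):
  y_2 = (R_Ax³/6 - M_Ax²/2 - M₀(x-a)²/2)/EI  [x>a] with R_A=8/3, M_A=0 = ((8/3)·(16/5)³/6 - 0·(16/5)²/2 - 16·((16/5)-(8/3))²/2)/2000 = 96/15625 m
Superposition: y = Σ y_i = 3936/78125 m ≈ 0.050381 m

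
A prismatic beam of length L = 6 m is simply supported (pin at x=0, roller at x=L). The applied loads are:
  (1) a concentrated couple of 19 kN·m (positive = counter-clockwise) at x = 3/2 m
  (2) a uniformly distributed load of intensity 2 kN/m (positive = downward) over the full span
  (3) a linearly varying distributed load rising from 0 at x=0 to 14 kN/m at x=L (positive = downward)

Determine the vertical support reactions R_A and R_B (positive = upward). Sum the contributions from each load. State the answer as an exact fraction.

R_A = 139/6 kN, R_B = 185/6 kN

Load 1 — applied couple M₀=19 kN·m at a=3/2 m (b=L-a=9/2):
  R_A = M₀/L = 19/6 kN
  R_B = -M₀/L = -19/6 kN
Load 2 — uniform load w=2 kN/m over full span:
  R_A = wL/2 = 2·6/2 = 6 kN
  R_B = wL/2 = 2·6/2 = 6 kN
Load 3 — triangular load w₀=14 kN/m (0→w₀ over full span):
  R_A = w₀L/6 = 14·6/6 = 14 kN
  R_B = w₀L/3 = 14·6/3 = 28 kN
Superposition: R_A = 139/6 kN, R_B = 185/6 kN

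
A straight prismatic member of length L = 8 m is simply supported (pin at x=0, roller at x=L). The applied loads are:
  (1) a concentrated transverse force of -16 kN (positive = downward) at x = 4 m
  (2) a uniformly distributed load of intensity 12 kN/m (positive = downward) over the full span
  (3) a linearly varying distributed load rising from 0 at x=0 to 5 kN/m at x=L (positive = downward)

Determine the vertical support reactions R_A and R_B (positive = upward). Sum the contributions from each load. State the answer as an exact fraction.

R_A = 140/3 kN, R_B = 160/3 kN

Load 1 — point force P=-16 kN at a=4 m (b=L-a=4):
  R_A = Pb/L = (-16)·4/8 = -8 kN
  R_B = Pa/L = (-16)·4/8 = -8 kN
Load 2 — uniform load w=12 kN/m over full span:
  R_A = wL/2 = 12·8/2 = 48 kN
  R_B = wL/2 = 12·8/2 = 48 kN
Load 3 — triangular load w₀=5 kN/m (0→w₀ over full span):
  R_A = w₀L/6 = 5·8/6 = 20/3 kN
  R_B = w₀L/3 = 5·8/3 = 40/3 kN
Superposition: R_A = 140/3 kN, R_B = 160/3 kN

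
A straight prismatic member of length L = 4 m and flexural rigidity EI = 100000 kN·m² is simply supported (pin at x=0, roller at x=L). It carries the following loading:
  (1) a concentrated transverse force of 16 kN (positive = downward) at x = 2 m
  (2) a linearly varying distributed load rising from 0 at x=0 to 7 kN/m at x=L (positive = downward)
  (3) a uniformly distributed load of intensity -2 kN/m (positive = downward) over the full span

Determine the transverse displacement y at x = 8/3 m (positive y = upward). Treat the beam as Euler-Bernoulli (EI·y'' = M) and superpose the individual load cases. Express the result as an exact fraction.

Load 1 — point force P=16 kN at a=2 m (b=L-a=2):
  y_1 = -Pa(L-x)(2Lx-a²-x²)/(6LEI)  [x>a] = -16·2·(4-(8/3))·(2·4·(8/3)-2²-(8/3)²)/(6·4·100000) = -46/253125 m
Load 2 — triangular load w₀=7 kN/m (0→w₀ over full span):
  y_2 = -w₀x(7L⁴-10L²x²+3x⁴)/(360LEI) = -7·(8/3)·(7·4⁴-10·4²·(8/3)²+3·(8/3)⁴)/(360·4·100000) = -238/2278125 m
Load 3 — uniform load w=-2 kN/m over full span:
  y_3 = -wx(L³-2Lx²+x³)/(24EI) = -(-2)·(8/3)·(4³-2·4·(8/3)²+(8/3)³)/(24·100000) = 44/759375 m
Superposition: y = Σ y_i = -104/455625 m ≈ -0.000228 m

y(8/3) = -104/455625 m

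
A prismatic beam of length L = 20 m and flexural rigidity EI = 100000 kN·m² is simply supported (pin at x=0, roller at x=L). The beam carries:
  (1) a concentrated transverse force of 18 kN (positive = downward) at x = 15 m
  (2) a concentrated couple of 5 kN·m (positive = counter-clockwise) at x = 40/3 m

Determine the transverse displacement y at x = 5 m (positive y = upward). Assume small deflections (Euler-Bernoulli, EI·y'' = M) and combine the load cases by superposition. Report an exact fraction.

Load 1 — point force P=18 kN at a=15 m (b=L-a=5):
  y_1 = -Pbx(L²-b²-x²)/(6LEI)  [x≤a] = -18·5·5·(20²-5²-5²)/(6·20·100000) = -21/1600 m
Load 2 — applied couple M₀=5 kN·m at a=40/3 m (b=L-a=20/3):
  y_2 = (M₀x³/(6L)+C₁x)/EI  [x≤a] with C₁=M₀(3b²-L²)/(6L)=-100/9 = (5·5³/(6·20)+(-100/9)·5)/100000 = -29/57600 m
Superposition: y = Σ y_i = -157/11520 m ≈ -0.013628 m

y(5) = -157/11520 m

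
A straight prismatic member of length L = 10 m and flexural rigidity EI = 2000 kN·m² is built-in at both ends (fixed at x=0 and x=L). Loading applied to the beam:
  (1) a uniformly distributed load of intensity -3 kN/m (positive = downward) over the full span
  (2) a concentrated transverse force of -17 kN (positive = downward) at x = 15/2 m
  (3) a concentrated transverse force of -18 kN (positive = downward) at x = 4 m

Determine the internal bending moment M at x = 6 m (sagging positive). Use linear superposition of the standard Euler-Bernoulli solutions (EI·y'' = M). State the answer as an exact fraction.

M(6) = -108131/4000 kN·m

Load 1 — uniform load w=-3 kN/m over full span:
  M_1 = wLx/2 - wL²/12 - wx²/2 = (-3)·10·6/2 - (-3)·10²/12 - (-3)·6²/2 = -11 kN·m
Load 2 — point force P=-17 kN at a=15/2 m (b=L-a=5/2):
  M_2 = Pb²(3a+b)x/L³ - Pab²/L²  [x≤a] = (-17)·(5/2)²·(3·(15/2)+(5/2))·6/10³ - (-17)·(15/2)·(5/2)²/10² = -255/32 kN·m
Load 3 — point force P=-18 kN at a=4 m (b=L-a=6):
  M_3 = Pa²(a+3b)(L-x)/L³ - Pa²b/L²  [x>a] = (-18)·4²·(4+3·6)·(10-6)/10³ - (-18)·4²·6/10² = -1008/125 kN·m
Superposition: M = Σ M_i = -108131/4000 kN·m ≈ -27.032750 kN·m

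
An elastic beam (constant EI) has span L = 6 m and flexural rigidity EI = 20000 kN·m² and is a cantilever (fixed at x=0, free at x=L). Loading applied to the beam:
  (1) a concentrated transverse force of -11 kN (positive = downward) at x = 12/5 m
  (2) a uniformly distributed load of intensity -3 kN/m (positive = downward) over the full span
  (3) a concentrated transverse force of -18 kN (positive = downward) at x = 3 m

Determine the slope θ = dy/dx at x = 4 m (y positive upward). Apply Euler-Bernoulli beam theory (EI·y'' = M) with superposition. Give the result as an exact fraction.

θ(4) = 5417/500000 rad

Load 1 — point force P=-11 kN at a=12/5 m (b=L-a=18/5):
  θ_1 = -Pa²/(2EI)  [x>a] = -(-11)·(12/5)²/(2·20000) = 99/62500 rad
Load 2 — uniform load w=-3 kN/m over full span:
  θ_2 = -wx(x²-3Lx+3L²)/(6EI) = -(-3)·4·(4²-3·6·4+3·6²)/(6·20000) = 13/2500 rad
Load 3 — point force P=-18 kN at a=3 m (b=L-a=3):
  θ_3 = -Pa²/(2EI)  [x>a] = -(-18)·3²/(2·20000) = 81/20000 rad
Superposition: θ = Σ θ_i = 5417/500000 rad ≈ 0.010834 rad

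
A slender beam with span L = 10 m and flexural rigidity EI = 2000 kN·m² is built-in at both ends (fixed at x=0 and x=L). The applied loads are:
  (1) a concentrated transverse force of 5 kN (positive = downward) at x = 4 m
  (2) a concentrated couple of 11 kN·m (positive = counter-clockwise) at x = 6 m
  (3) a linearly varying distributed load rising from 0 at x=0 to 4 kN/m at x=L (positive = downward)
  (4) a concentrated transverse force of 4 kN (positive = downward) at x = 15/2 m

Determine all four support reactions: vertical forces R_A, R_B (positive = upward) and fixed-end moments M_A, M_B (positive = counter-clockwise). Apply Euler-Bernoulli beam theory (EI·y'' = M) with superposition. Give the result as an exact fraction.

R_A = 11449/1000 kN, M_A = 15557/600 kN·m, R_B = 17551/1000 kN, M_B = -5821/200 kN·m

Load 1 — point force P=5 kN at a=4 m (b=L-a=6):
  R_A = Pb²(3a+b)/L³ = 5·6²·(3·4+6)/10³ = 81/25 kN
  M_A = Pab²/L² = 5·4·6²/10² = 36/5 kN·m
  R_B = Pa²(a+3b)/L³ = 5·4²·(4+3·6)/10³ = 44/25 kN
  M_B = -Pa²b/L² = -5·4²·6/10² = -24/5 kN·m
Load 2 — applied couple M₀=11 kN·m at a=6 m (b=L-a=4):
  R_A = 6M₀ab/L³ = 6·11·6·4/10³ = 198/125 kN
  M_A = M₀b(2a-b)/L² = 11·4·(2·6-4)/10² = 88/25 kN·m
  R_B = -6M₀ab/L³ = -6·11·6·4/10³ = -198/125 kN
  M_B = M₀a(2b-a)/L² = 11·6·(2·4-6)/10² = 33/25 kN·m
Load 3 — triangular load w₀=4 kN/m (0→w₀ over full span):
  R_A = 3w₀L/20 = 3·4·10/20 = 6 kN
  M_A = w₀L²/30 = 4·10²/30 = 40/3 kN·m
  R_B = 7w₀L/20 = 7·4·10/20 = 14 kN
  M_B = -w₀L²/20 = -4·10²/20 = -20 kN·m
Load 4 — point force P=4 kN at a=15/2 m (b=L-a=5/2):
  R_A = Pb²(3a+b)/L³ = 4·(5/2)²·(3·(15/2)+(5/2))/10³ = 5/8 kN
  M_A = Pab²/L² = 4·(15/2)·(5/2)²/10² = 15/8 kN·m
  R_B = Pa²(a+3b)/L³ = 4·(15/2)²·((15/2)+3·(5/2))/10³ = 27/8 kN
  M_B = -Pa²b/L² = -4·(15/2)²·(5/2)/10² = -45/8 kN·m
Superposition: R_A = 11449/1000 kN, M_A = 15557/600 kN·m, R_B = 17551/1000 kN, M_B = -5821/200 kN·m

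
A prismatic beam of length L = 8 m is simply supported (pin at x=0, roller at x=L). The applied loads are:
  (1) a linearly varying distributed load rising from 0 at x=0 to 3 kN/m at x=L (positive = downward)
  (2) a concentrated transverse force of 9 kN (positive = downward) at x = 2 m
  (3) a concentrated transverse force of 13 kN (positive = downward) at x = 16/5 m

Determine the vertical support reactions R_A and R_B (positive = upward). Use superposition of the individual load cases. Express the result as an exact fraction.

Load 1 — triangular load w₀=3 kN/m (0→w₀ over full span):
  R_A = w₀L/6 = 3·8/6 = 4 kN
  R_B = w₀L/3 = 3·8/3 = 8 kN
Load 2 — point force P=9 kN at a=2 m (b=L-a=6):
  R_A = Pb/L = 9·6/8 = 27/4 kN
  R_B = Pa/L = 9·2/8 = 9/4 kN
Load 3 — point force P=13 kN at a=16/5 m (b=L-a=24/5):
  R_A = Pb/L = 13·(24/5)/8 = 39/5 kN
  R_B = Pa/L = 13·(16/5)/8 = 26/5 kN
Superposition: R_A = 371/20 kN, R_B = 309/20 kN

R_A = 371/20 kN, R_B = 309/20 kN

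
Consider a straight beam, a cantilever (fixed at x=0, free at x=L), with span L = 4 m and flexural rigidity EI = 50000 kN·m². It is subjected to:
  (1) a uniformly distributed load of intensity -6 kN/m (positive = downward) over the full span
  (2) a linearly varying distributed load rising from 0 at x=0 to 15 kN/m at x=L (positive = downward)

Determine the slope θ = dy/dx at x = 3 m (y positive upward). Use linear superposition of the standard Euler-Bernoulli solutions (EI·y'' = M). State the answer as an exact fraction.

Load 1 — uniform load w=-6 kN/m over full span:
  θ_1 = -wx(x²-3Lx+3L²)/(6EI) = -(-6)·3·(3²-3·4·3+3·4²)/(6·50000) = 63/50000 rad
Load 2 — triangular load w₀=15 kN/m (0→w₀ over full span):
  θ_2 = (w₀Lx²/4-w₀L²x/3-w₀x⁴/(24L))/EI = (15·4·3²/4-15·4²·3/3-15·3⁴/(24·4))/50000 = -753/320000 rad
Superposition: θ = Σ θ_i = -1749/1600000 rad ≈ -0.001093 rad

θ(3) = -1749/1600000 rad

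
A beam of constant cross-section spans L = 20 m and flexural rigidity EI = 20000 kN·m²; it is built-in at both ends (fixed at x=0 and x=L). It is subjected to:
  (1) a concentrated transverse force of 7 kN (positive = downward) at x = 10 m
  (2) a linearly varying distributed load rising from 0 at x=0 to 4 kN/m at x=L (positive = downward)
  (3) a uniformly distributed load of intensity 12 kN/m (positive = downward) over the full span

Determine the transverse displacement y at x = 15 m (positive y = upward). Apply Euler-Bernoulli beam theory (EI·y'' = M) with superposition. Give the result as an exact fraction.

Load 1 — point force P=7 kN at a=10 m (b=L-a=10):
  y_1 = -Pa²(L-x)²(3bL-(3b+a)(L-x))/(6L³EI)  [x>a] = -7·10²·(20-15)²·(3·10·20-(3·10+10)·(20-15))/(6·20³·20000) = -7/960 m
Load 2 — triangular load w₀=4 kN/m (0→w₀ over full span):
  y_2 = -w₀x²(L-x)²(x+2L)/(120LEI) = -4·15²·(20-15)²·(15+2·20)/(120·20·20000) = -33/1280 m
Load 3 — uniform load w=12 kN/m over full span:
  y_3 = -wx²(L-x)²/(24EI) = -12·15²·(20-15)²/(24·20000) = -9/64 m
Superposition: y = Σ y_i = -667/3840 m ≈ -0.173698 m

y(15) = -667/3840 m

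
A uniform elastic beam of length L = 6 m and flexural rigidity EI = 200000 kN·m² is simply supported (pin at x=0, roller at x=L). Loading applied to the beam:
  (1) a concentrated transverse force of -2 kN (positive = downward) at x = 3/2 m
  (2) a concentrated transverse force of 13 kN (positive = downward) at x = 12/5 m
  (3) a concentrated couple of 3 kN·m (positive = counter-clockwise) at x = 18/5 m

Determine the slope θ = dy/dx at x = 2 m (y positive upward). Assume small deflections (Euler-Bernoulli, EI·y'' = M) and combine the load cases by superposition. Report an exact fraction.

θ(2) = -27449/400000000 rad

Load 1 — point force P=-2 kN at a=3/2 m (b=L-a=9/2):
  θ_1 = -Pa(2L²-6Lx+3x²+a²)/(6LEI)  [x>a] = -(-2)·(3/2)·(2·6²-6·6·2+3·2²+(3/2)²)/(6·6·200000) = 19/3200000 rad
Load 2 — point force P=13 kN at a=12/5 m (b=L-a=18/5):
  θ_2 = -Pb(L²-b²-3x²)/(6LEI)  [x≤a] = -13·(18/5)·(6²-(18/5)²-3·2²)/(6·6·200000) = -897/12500000 rad
Load 3 — applied couple M₀=3 kN·m at a=18/5 m (b=L-a=12/5):
  θ_3 = (M₀x²/(2L)+C₁)/EI  [x≤a] with C₁=M₀(3b²-L²)/(6L)=-39/25 = (3·2²/(2·6)+(-39/25))/200000 = -7/2500000 rad
Superposition: θ = Σ θ_i = -27449/400000000 rad ≈ -0.000069 rad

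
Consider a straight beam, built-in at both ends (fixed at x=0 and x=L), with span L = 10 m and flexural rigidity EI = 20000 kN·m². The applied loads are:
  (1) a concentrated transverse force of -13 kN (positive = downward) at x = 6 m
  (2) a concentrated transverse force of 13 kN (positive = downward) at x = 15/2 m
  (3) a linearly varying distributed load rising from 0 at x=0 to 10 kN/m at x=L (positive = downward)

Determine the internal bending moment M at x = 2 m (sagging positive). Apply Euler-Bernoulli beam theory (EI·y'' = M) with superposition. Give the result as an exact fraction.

M(2) = -40439/12000 kN·m

Load 1 — point force P=-13 kN at a=6 m (b=L-a=4):
  M_1 = Pb²(3a+b)x/L³ - Pab²/L²  [x≤a] = (-13)·4²·(3·6+4)·2/10³ - (-13)·6·4²/10² = 416/125 kN·m
Load 2 — point force P=13 kN at a=15/2 m (b=L-a=5/2):
  M_2 = Pb²(3a+b)x/L³ - Pab²/L²  [x≤a] = 13·(5/2)²·(3·(15/2)+(5/2))·2/10³ - 13·(15/2)·(5/2)²/10² = -65/32 kN·m
Load 3 — triangular load w₀=10 kN/m (0→w₀ over full span):
  M_3 = 3w₀Lx/20 - w₀L²/30 - w₀x³/(6L) = 3·10·10·2/20 - 10·10²/30 - 10·2³/(6·10) = -14/3 kN·m
Superposition: M = Σ M_i = -40439/12000 kN·m ≈ -3.369917 kN·m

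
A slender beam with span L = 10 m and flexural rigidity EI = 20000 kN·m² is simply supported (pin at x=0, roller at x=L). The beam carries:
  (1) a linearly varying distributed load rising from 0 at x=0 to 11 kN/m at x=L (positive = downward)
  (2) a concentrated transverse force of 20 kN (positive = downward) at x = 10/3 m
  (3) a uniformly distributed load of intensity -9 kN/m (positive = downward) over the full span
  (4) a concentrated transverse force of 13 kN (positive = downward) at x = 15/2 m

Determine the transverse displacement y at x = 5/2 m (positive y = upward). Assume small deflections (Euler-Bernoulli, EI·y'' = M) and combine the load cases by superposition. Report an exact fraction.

Load 1 — triangular load w₀=11 kN/m (0→w₀ over full span):
  y_1 = -w₀x(7L⁴-10L²x²+3x⁴)/(360LEI) = -11·(5/2)·(7·10⁴-10·10²·(5/2)²+3·(5/2)⁴)/(360·10·20000) = -1199/49152 m
Load 2 — point force P=20 kN at a=10/3 m (b=L-a=20/3):
  y_2 = -Pbx(L²-b²-x²)/(6LEI)  [x≤a] = -20·(20/3)·(5/2)·(10²-(20/3)²-(5/2)²)/(6·10·20000) = -71/5184 m
Load 3 — uniform load w=-9 kN/m over full span:
  y_3 = -wx(L³-2Lx²+x³)/(24EI) = -(-9)·(5/2)·(10³-2·10·(5/2)²+(5/2)³)/(24·20000) = 171/4096 m
Load 4 — point force P=13 kN at a=15/2 m (b=L-a=5/2):
  y_4 = -Pbx(L²-b²-x²)/(6LEI)  [x≤a] = -13·(5/2)·(5/2)·(10²-(5/2)²-(5/2)²)/(6·10·20000) = -91/15360 m
Superposition: y = Σ y_i = -15037/6635520 m ≈ -0.002266 m

y(5/2) = -15037/6635520 m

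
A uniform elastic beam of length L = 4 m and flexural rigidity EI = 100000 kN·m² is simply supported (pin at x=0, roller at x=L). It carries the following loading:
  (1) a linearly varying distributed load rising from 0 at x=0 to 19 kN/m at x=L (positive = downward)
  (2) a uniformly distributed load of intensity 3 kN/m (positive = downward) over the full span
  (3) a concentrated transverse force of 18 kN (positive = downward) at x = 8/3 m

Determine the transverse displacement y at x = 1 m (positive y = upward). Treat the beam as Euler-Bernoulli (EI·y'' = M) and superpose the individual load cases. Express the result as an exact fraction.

y(1) = -12073/28800000 m

Load 1 — triangular load w₀=19 kN/m (0→w₀ over full span):
  y_1 = -w₀x(7L⁴-10L²x²+3x⁴)/(360LEI) = -19·1·(7·4⁴-10·4²·1²+3·1⁴)/(360·4·100000) = -2071/9600000 m
Load 2 — uniform load w=3 kN/m over full span:
  y_2 = -wx(L³-2Lx²+x³)/(24EI) = -3·1·(4³-2·4·1²+1³)/(24·100000) = -57/800000 m
Load 3 — point force P=18 kN at a=8/3 m (b=L-a=4/3):
  y_3 = -Pbx(L²-b²-x²)/(6LEI)  [x≤a] = -18·(4/3)·1·(4²-(4/3)²-1²)/(6·4·100000) = -119/900000 m
Superposition: y = Σ y_i = -12073/28800000 m ≈ -0.000419 m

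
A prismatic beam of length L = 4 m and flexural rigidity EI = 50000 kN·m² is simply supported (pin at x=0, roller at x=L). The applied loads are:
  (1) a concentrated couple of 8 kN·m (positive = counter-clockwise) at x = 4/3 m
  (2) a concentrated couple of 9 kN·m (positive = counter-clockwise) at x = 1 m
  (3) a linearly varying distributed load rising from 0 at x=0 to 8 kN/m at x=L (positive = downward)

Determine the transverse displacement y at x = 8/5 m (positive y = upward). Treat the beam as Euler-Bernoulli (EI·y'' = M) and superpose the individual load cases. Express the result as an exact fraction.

y(8/5) = -189509/4687500000 m

Load 1 — applied couple M₀=8 kN·m at a=4/3 m (b=L-a=8/3):
  y_1 = (M₀x³/(6L)-M₀(x-a)²/2+C₁x)/EI  [x>a] with C₁=M₀(3b²-L²)/(6L)=16/9 = (8·(8/5)³/(6·4)-8·((8/5)-(4/3))²/2+(16/9)·(8/5))/50000 = 92/1171875 m
Load 2 — applied couple M₀=9 kN·m at a=1 m (b=L-a=3):
  y_2 = (M₀x³/(6L)-M₀(x-a)²/2+C₁x)/EI  [x>a] with C₁=M₀(3b²-L²)/(6L)=33/8 = (9·(8/5)³/(6·4)-9·((8/5)-1)²/2+(33/8)·(8/5))/50000 = 1629/12500000 m
Load 3 — triangular load w₀=8 kN/m (0→w₀ over full span):
  y_3 = -w₀x(7L⁴-10L²x²+3x⁴)/(360LEI) = -8·(8/5)·(7·4⁴-10·4²·(8/5)²+3·(8/5)⁴)/(360·4·50000) = -36512/146484375 m
Superposition: y = Σ y_i = -189509/4687500000 m ≈ -0.000040 m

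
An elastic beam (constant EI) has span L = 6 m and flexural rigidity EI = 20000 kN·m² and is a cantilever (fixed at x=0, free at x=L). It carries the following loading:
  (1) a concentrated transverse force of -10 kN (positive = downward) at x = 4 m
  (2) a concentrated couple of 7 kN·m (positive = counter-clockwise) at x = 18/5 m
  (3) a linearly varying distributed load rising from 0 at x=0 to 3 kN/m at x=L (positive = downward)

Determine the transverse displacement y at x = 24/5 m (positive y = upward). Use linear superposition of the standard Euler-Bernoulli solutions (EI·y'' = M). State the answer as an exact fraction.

y(24/5) = 2191043/468750000 m

Load 1 — point force P=-10 kN at a=4 m (b=L-a=2):
  y_1 = -Pa²(3x-a)/(6EI)  [x>a] = -(-10)·4²·(3·(24/5)-4)/(6·20000) = 26/1875 m
Load 2 — applied couple M₀=7 kN·m at a=18/5 m (b=L-a=12/5):
  y_2 = M₀a(2x-a)/(2EI)  [x>a] = 7·(18/5)·(2·(24/5)-(18/5))/(2·20000) = 189/50000 m
Load 3 — triangular load w₀=3 kN/m (0→w₀ over full span):
  y_3 = (w₀Lx³/12-w₀L²x²/6-w₀x⁵/(120L))/EI = (3·6·(24/5)³/12-3·6²·(24/5)²/6-3·(24/5)⁵/(120·6))/20000 = -126684/9765625 m
Superposition: y = Σ y_i = 2191043/468750000 m ≈ 0.004674 m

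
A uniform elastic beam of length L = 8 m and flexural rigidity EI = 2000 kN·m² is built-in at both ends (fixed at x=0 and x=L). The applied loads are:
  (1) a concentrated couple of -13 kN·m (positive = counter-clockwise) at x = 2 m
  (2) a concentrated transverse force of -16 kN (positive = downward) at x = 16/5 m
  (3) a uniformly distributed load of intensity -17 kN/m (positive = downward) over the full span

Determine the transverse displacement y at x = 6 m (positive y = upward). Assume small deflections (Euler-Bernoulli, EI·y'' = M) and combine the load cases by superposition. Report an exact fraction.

Load 1 — applied couple M₀=-13 kN·m at a=2 m (b=L-a=6):
  y_1 = (R_Ax³/6 - M_Ax²/2 - M₀(x-a)²/2)/EI  [x>a] with R_A=-117/64, M_A=39/16 = ((-117/64)·6³/6 - (39/16)·6²/2 - (-13)·(6-2)²/2)/2000 = -91/32000 m
Load 2 — point force P=-16 kN at a=16/5 m (b=L-a=24/5):
  y_2 = -Pa²(L-x)²(3bL-(3b+a)(L-x))/(6L³EI)  [x>a] = -(-16)·(16/5)²·(8-6)²·(3·(24/5)·8-(3·(24/5)+(16/5))·(8-6))/(6·8³·2000) = 16/1875 m
Load 3 — uniform load w=-17 kN/m over full span:
  y_3 = -wx²(L-x)²/(24EI) = -(-17)·6²·(8-6)²/(24·2000) = 51/1000 m
Superposition: y = Σ y_i = 27211/480000 m ≈ 0.056690 m

y(6) = 27211/480000 m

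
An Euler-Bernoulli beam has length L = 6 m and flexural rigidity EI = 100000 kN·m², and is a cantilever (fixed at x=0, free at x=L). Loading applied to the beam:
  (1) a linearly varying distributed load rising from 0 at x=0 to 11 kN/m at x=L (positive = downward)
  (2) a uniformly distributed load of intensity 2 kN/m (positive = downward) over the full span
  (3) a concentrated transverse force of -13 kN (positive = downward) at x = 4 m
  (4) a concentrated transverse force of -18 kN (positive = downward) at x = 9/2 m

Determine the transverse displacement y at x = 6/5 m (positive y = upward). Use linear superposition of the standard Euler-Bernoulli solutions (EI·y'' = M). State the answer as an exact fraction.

y(6/5) = -83511/390625000 m

Load 1 — triangular load w₀=11 kN/m (0→w₀ over full span):
  y_1 = (w₀Lx³/12-w₀L²x²/6-w₀x⁵/(120L))/EI = (11·6·(6/5)³/12-11·6²·(6/5)²/6-11·(6/5)⁵/(120·6))/100000 = -668547/781250000 m
Load 2 — uniform load w=2 kN/m over full span:
  y_2 = -wx²(x²-4Lx+6L²)/(24EI) = -2·(6/5)²·((6/5)²-4·6·(6/5)+6·6²)/(24·100000) = -3537/15625000 m
Load 3 — point force P=-13 kN at a=4 m (b=L-a=2):
  y_3 = -Px²(3a-x)/(6EI)  [x≤a] = -(-13)·(6/5)²·(3·4-(6/5))/(6·100000) = 1053/3125000 m
Load 4 — point force P=-18 kN at a=9/2 m (b=L-a=3/2):
  y_4 = -Px²(3a-x)/(6EI)  [x≤a] = -(-18)·(6/5)²·(3·(9/2)-(6/5))/(6·100000) = 3321/6250000 m
Superposition: y = Σ y_i = -83511/390625000 m ≈ -0.000214 m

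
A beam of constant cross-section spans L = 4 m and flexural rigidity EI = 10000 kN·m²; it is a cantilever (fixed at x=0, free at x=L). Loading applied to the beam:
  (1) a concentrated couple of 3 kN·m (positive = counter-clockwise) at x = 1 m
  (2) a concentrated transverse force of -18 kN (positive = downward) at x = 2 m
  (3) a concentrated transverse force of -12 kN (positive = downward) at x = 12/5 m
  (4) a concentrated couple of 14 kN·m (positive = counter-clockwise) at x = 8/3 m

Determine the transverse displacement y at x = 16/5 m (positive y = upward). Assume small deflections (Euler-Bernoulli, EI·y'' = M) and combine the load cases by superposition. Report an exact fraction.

y(16/5) = 566849/22500000 m

Load 1 — applied couple M₀=3 kN·m at a=1 m (b=L-a=3):
  y_1 = M₀a(2x-a)/(2EI)  [x>a] = 3·1·(2·(16/5)-1)/(2·10000) = 81/100000 m
Load 2 — point force P=-18 kN at a=2 m (b=L-a=2):
  y_2 = -Pa²(3x-a)/(6EI)  [x>a] = -(-18)·2²·(3·(16/5)-2)/(6·10000) = 57/6250 m
Load 3 — point force P=-12 kN at a=12/5 m (b=L-a=8/5):
  y_3 = -Pa²(3x-a)/(6EI)  [x>a] = -(-12)·(12/5)²·(3·(16/5)-(12/5))/(6·10000) = 648/78125 m
Load 4 — applied couple M₀=14 kN·m at a=8/3 m (b=L-a=4/3):
  y_4 = M₀a(2x-a)/(2EI)  [x>a] = 14·(8/3)·(2·(16/5)-(8/3))/(2·10000) = 196/28125 m
Superposition: y = Σ y_i = 566849/22500000 m ≈ 0.025193 m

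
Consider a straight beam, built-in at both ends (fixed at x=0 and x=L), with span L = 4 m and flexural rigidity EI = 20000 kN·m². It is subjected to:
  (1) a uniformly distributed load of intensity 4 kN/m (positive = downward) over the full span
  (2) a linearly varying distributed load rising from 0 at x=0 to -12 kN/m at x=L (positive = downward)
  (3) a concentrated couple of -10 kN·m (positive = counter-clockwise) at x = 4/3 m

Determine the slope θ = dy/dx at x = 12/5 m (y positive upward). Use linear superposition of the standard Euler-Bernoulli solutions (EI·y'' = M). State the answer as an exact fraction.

θ(12/5) = 101/2343750 rad

Load 1 — uniform load w=4 kN/m over full span:
  θ_1 = -wx(L-x)(L-2x)/(12EI) = -4·(12/5)·(4-(12/5))·(4-2·(12/5))/(12·20000) = 4/78125 rad
Load 2 — triangular load w₀=-12 kN/m (0→w₀ over full span):
  θ_2 = -w₀(2x(L-x)(L-2x)(x+2L)+x²(L-x)²)/(120LEI) = -(-12)·(2·(12/5)·(4-(12/5))·(4-2·(12/5))·((12/5)+2·4)+(12/5)²·(4-(12/5))²)/(120·4·20000) = -24/390625 rad
Load 3 — applied couple M₀=-10 kN·m at a=4/3 m (b=L-a=8/3):
  θ_3 = (R_Ax²/2 - M_Ax - M₀(x-a))/EI  [x>a] with R_A=-10/3, M_A=0 = ((-10/3)·(12/5)²/2 - 0·(12/5) - (-10)·((12/5)-(4/3)))/20000 = 1/18750 rad
Superposition: θ = Σ θ_i = 101/2343750 rad ≈ 0.000043 rad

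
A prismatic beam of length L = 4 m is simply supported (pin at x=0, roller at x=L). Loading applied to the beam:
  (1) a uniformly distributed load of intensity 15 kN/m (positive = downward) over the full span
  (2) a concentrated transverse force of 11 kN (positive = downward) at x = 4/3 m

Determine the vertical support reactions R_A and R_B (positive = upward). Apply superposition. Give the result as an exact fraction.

Load 1 — uniform load w=15 kN/m over full span:
  R_A = wL/2 = 15·4/2 = 30 kN
  R_B = wL/2 = 15·4/2 = 30 kN
Load 2 — point force P=11 kN at a=4/3 m (b=L-a=8/3):
  R_A = Pb/L = 11·(8/3)/4 = 22/3 kN
  R_B = Pa/L = 11·(4/3)/4 = 11/3 kN
Superposition: R_A = 112/3 kN, R_B = 101/3 kN

R_A = 112/3 kN, R_B = 101/3 kN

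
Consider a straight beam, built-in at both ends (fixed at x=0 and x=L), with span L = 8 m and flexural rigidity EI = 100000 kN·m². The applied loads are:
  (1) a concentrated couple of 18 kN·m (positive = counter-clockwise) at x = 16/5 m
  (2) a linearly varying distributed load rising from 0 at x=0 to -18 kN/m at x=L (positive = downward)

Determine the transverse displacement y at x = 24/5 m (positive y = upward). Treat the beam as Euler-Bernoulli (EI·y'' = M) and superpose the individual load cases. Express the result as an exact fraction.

Load 1 — applied couple M₀=18 kN·m at a=16/5 m (b=L-a=24/5):
  y_1 = (R_Ax³/6 - M_Ax²/2 - M₀(x-a)²/2)/EI  [x>a] with R_A=81/25, M_A=54/25 = ((81/25)·(24/5)³/6 - (54/25)·(24/5)²/2 - 18·((24/5)-(16/5))²/2)/100000 = 1152/9765625 m
Load 2 — triangular load w₀=-18 kN/m (0→w₀ over full span):
  y_2 = -w₀x²(L-x)²(x+2L)/(120LEI) = -(-18)·(24/5)²·(8-(24/5))²·((24/5)+2·8)/(120·8·100000) = 44928/48828125 m
Superposition: y = Σ y_i = 50688/48828125 m ≈ 0.001038 m

y(24/5) = 50688/48828125 m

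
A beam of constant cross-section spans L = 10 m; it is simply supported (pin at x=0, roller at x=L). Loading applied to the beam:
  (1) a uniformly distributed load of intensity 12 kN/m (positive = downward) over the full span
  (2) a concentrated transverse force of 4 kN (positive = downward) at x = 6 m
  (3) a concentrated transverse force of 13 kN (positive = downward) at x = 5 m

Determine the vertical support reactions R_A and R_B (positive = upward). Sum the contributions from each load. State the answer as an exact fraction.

R_A = 681/10 kN, R_B = 689/10 kN

Load 1 — uniform load w=12 kN/m over full span:
  R_A = wL/2 = 12·10/2 = 60 kN
  R_B = wL/2 = 12·10/2 = 60 kN
Load 2 — point force P=4 kN at a=6 m (b=L-a=4):
  R_A = Pb/L = 4·4/10 = 8/5 kN
  R_B = Pa/L = 4·6/10 = 12/5 kN
Load 3 — point force P=13 kN at a=5 m (b=L-a=5):
  R_A = Pb/L = 13·5/10 = 13/2 kN
  R_B = Pa/L = 13·5/10 = 13/2 kN
Superposition: R_A = 681/10 kN, R_B = 689/10 kN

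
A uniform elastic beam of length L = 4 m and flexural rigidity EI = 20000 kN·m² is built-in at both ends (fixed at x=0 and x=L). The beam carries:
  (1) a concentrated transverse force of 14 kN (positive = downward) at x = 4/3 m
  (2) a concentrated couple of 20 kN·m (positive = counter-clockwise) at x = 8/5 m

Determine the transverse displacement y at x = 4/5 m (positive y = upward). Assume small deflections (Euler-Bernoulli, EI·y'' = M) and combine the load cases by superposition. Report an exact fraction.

y(4/5) = -3043/31640625 m

Load 1 — point force P=14 kN at a=4/3 m (b=L-a=8/3):
  y_1 = -Pb²x²(3aL-(3a+b)x)/(6L³EI)  [x≤a] = -14·(8/3)²·(4/5)²·(3·(4/3)·4-(3·(4/3)+(8/3))·(4/5))/(6·4³·20000) = -112/1265625 m
Load 2 — applied couple M₀=20 kN·m at a=8/5 m (b=L-a=12/5):
  y_2 = (R_Ax³/6 - M_Ax²/2)/EI  [x≤a] with R_A=36/5, M_A=12/5 = ((36/5)·(4/5)³/6 - (12/5)·(4/5)²/2)/20000 = -3/390625 m
Superposition: y = Σ y_i = -3043/31640625 m ≈ -0.000096 m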